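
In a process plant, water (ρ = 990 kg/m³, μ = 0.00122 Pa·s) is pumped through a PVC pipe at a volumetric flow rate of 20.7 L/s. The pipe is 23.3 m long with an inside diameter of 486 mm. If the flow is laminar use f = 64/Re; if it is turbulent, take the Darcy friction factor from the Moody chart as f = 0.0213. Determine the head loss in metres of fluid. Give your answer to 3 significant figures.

Q = 20.7 L/s = 20.7/1000 = 0.0207 m³/s.
Cross-sectional area A = πD²/4 = π(0.486)²/4 = 0.1855 m²; mean velocity V = Q/A = 0.0207/0.1855 = 0.1116 m/s.
Reynolds number Re = ρVD/μ = 990 · 0.1116 · 0.486 / 0.00122 = 4.401e+04.
Re > 4000 → turbulent; use the Moody-chart value f = 0.0213.
Darcy-Weisbach: ΔP = f(L/D)(ρV²/2) = 0.0213·(23.3/0.486)·(990·0.1116²/2) = 0.0213·47.94·6.163 = 6.294 Pa.
Head loss h_f = ΔP/(ρg) = 6.294/(990·9.81) = 6.48×10^-4 m.

h_f ≈ 6.48×10^-4 m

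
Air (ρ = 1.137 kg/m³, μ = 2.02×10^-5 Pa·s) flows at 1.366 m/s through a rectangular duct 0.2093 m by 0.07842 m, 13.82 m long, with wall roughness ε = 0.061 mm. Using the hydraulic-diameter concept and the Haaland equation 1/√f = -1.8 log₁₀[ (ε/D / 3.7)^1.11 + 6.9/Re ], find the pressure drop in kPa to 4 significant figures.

ΔP ≈ 0.004194 kPa

Hydraulic diameter D_h = 4A/P = 4·(0.2093·0.07842)/(2·(0.2093+0.07842)) = 0.06565/0.5754 = 0.1141 m.
Re = ρVD_h/μ = 1.137·1.366·0.1141/2.02e-05 = 8772.
ε/D_h = 6.1e-05/0.1141 = 0.000535; Haaland gives 1/√f = -1.8 log₁₀[5.46e-05+0.000787] = 5.535, so f = 0.03264.
ΔP = f(L/D_h)(ρV²/2) = 0.03264·13.82/0.1141·1.061 = 4.194 Pa.
ΔP = 0.004194 kPa.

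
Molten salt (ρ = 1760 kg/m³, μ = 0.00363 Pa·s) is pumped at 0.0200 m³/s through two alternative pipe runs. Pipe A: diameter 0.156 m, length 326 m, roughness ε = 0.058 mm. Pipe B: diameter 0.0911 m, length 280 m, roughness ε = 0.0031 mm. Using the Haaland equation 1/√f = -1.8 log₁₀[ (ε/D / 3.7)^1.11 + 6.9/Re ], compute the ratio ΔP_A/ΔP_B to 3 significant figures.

ΔP_A/ΔP_B ≈ 0.0945

Pipe A: V = Q/A = 0.02/0.01911 = 1.046 m/s; Re = 7.914e+04; ε/D = 0.000372; Haaland → f = 0.02021; ΔP_A = f(L/D)(ρV²/2) = 4.07e+04 Pa.
Pipe B: V = Q/A = 0.02/0.006518 = 3.068 m/s; Re = 1.355e+05; ε/D = 3.4e-05; Haaland → f = 0.01691; ΔP_B = f(L/D)(ρV²/2) = 4.307e+05 Pa.
ΔP_A/ΔP_B = 4.07e+04/4.307e+05 = 0.0945.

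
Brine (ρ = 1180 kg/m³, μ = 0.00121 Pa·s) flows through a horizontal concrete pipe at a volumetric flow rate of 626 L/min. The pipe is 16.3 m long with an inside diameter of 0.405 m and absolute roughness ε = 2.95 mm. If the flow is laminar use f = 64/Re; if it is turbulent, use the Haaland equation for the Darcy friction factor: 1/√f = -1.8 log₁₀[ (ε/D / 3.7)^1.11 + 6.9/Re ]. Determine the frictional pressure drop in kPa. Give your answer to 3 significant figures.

Q = 626 L/min = 626/60000 = 0.01043 m³/s.
Cross-sectional area A = πD²/4 = π(0.405)²/4 = 0.1288 m²; mean velocity V = Q/A = 0.01043/0.1288 = 0.08099 m/s.
Reynolds number Re = ρVD/μ = 1180 · 0.08099 · 0.405 / 0.00121 = 3.199e+04.
Re > 4000 → turbulent. Relative roughness ε/D = 0.00295/0.405 = 0.00728. Haaland: 1/√f = -1.8 log₁₀[(0.00728/3.7)^1.11 + 6.9/3.199e+04] = -1.8 log₁₀[0.000992 + 0.000216] = 5.252, so f = 0.03625.
Darcy-Weisbach: ΔP = f(L/D)(ρV²/2) = 0.03625·(16.3/0.405)·(1180·0.08099²/2) = 0.03625·40.25·3.87 = 5.646 Pa.
ΔP = 5.646 Pa = 0.00565 kPa.

ΔP ≈ 0.00565 kPa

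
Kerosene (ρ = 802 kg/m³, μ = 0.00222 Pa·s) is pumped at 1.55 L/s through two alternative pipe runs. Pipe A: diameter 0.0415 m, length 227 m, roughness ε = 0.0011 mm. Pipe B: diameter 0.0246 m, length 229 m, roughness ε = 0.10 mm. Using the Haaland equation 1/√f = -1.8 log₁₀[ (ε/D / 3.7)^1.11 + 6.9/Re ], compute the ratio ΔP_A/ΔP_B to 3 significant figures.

Pipe A: V = Q/A = 0.00155/0.001353 = 1.146 m/s; Re = 1.718e+04; ε/D = 2.65e-05; Haaland → f = 0.02679; ΔP_A = f(L/D)(ρV²/2) = 7.717e+04 Pa.
Pipe B: V = Q/A = 0.00155/0.0004753 = 3.261 m/s; Re = 2.898e+04; ε/D = 0.00407; Haaland → f = 0.03169; ΔP_B = f(L/D)(ρV²/2) = 1.258e+06 Pa.
ΔP_A/ΔP_B = 7.717e+04/1.258e+06 = 0.0613.

ΔP_A/ΔP_B ≈ 0.0613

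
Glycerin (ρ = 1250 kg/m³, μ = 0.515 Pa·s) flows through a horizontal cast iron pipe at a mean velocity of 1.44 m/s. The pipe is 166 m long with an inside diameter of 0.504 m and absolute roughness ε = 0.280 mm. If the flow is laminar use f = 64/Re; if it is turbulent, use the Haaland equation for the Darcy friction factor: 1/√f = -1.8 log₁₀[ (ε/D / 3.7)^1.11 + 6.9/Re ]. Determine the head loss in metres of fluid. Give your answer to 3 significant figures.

Reynolds number Re = ρVD/μ = 1250 · 1.44 · 0.504 / 0.515 = 1762.
Re < 2300 → laminar flow, so f = 64/Re = 64/1762 = 0.03633 (the turbulent correlation is not needed).
Darcy-Weisbach: ΔP = f(L/D)(ρV²/2) = 0.03633·(166/0.504)·(1250·1.44²/2) = 0.03633·329.4·1296 = 1.551e+04 Pa.
Head loss h_f = ΔP/(ρg) = 1.551e+04/(1250·9.81) = 1.26 m.

h_f ≈ 1.26 m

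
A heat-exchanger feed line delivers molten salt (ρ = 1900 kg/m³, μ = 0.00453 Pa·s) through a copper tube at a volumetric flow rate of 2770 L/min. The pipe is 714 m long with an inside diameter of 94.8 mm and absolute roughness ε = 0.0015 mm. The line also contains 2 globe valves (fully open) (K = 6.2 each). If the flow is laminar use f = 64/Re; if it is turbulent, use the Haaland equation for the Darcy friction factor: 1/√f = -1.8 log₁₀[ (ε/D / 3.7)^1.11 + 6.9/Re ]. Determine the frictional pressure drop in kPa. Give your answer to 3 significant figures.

Q = 2770 L/min = 2770/60000 = 0.04617 m³/s.
Cross-sectional area A = πD²/4 = π(0.0948)²/4 = 0.007058 m²; mean velocity V = Q/A = 0.04617/0.007058 = 6.541 m/s.
Reynolds number Re = ρVD/μ = 1900 · 6.541 · 0.0948 / 0.00453 = 2.601e+05.
Re > 4000 → turbulent. Relative roughness ε/D = 1.5e-06/0.0948 = 1.58e-05. Haaland: 1/√f = -1.8 log₁₀[(1.58e-05/3.7)^1.11 + 6.9/2.601e+05] = -1.8 log₁₀[1.1e-06 + 2.65e-05] = 8.206, so f = 0.01485.
Total minor-loss coefficient ΣK = 2·6.2 = 12.4.
ΔP = [f·L/D + ΣK]·(ρV²/2) = [0.01485·714/0.0948 + 12.4]·(1900·6.541²/2) = [111.9 + 12.4]·4.064e+04 = 5.05e+06 Pa.
ΔP = 5.05e+06 Pa = 5050 kPa.

ΔP ≈ 5050 kPa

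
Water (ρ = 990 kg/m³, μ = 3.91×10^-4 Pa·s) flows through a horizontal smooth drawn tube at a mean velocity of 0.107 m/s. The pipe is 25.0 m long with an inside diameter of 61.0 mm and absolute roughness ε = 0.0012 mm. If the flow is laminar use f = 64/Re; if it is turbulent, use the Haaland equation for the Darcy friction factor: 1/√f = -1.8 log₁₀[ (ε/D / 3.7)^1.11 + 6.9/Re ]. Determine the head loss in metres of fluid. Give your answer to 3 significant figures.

h_f ≈ 0.00647 m

Reynolds number Re = ρVD/μ = 990 · 0.107 · 0.061 / 0.000391 = 1.653e+04.
Re > 4000 → turbulent. Relative roughness ε/D = 1.2e-06/0.061 = 1.97e-05. Haaland: 1/√f = -1.8 log₁₀[(1.97e-05/3.7)^1.11 + 6.9/1.653e+04] = -1.8 log₁₀[1.4e-06 + 0.000418] = 6.08, so f = 0.02705.
Darcy-Weisbach: ΔP = f(L/D)(ρV²/2) = 0.02705·(25/0.061)·(990·0.107²/2) = 0.02705·409.8·5.667 = 62.83 Pa.
Head loss h_f = ΔP/(ρg) = 62.83/(990·9.81) = 0.00647 m.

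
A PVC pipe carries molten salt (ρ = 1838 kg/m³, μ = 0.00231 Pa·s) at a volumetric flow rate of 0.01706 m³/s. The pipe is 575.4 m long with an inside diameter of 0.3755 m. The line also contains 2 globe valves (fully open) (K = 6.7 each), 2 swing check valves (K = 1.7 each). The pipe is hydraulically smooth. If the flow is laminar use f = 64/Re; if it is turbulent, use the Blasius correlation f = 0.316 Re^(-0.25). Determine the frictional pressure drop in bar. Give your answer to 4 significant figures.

Cross-sectional area A = πD²/4 = π(0.3755)²/4 = 0.1107 m²; mean velocity V = Q/A = 0.01706/0.1107 = 0.1541 m/s.
Reynolds number Re = ρVD/μ = 1838 · 0.1541 · 0.3755 / 0.00231 = 4.603e+04.
Re > 4000 → turbulent. Smooth-pipe (Blasius): f = 0.316 Re^(-0.25) = 0.316/(4.603e+04)^0.25 = 0.02157.
Total minor-loss coefficient ΣK = 2·6.7 + 2·1.7 = 16.8.
ΔP = [f·L/D + ΣK]·(ρV²/2) = [0.02157·575.4/0.3755 + 16.8]·(1838·0.1541²/2) = [33.06 + 16.8]·21.81 = 1087 Pa.
ΔP = 1087 Pa = 0.01087 bar.

ΔP ≈ 0.01087 bar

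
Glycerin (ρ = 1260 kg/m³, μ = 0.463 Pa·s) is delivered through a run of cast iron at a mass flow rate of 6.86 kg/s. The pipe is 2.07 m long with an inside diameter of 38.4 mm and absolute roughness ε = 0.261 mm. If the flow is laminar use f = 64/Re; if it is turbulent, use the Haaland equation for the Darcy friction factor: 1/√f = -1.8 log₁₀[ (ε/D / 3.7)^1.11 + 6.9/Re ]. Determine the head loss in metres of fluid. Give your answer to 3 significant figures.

A = πD²/4 = π(0.0384)²/4 = 0.001158 m²; mean velocity V = ṁ/(ρA) = 6.86/(1260 · 0.001158) = 4.701 m/s.
Reynolds number Re = ρVD/μ = 1260 · 4.701 · 0.0384 / 0.463 = 491.3.
Re < 2300 → laminar flow, so f = 64/Re = 64/491.3 = 0.1303 (the turbulent correlation is not needed).
Darcy-Weisbach: ΔP = f(L/D)(ρV²/2) = 0.1303·(2.07/0.0384)·(1260·4.701²/2) = 0.1303·53.91·1.392e+04 = 9.778e+04 Pa.
Head loss h_f = ΔP/(ρg) = 9.778e+04/(1260·9.81) = 7.91 m.

h_f ≈ 7.91 m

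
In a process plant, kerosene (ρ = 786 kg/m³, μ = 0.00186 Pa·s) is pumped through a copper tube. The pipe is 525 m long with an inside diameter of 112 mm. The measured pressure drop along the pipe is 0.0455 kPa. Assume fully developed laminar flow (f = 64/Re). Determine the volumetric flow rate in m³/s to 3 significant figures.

For laminar flow, f = 64/Re with Re = ρVD/μ, so Darcy-Weisbach reduces to ΔP = 32μLV/D². Solving for V: V = ΔP·D²/(32μL) = 45.5·(0.112)²/(32·0.00186·525) = 0.01827 m/s.
Check: Re = ρVD/μ = 786·0.01827·0.112/0.00186 = 864.5 < 2300, so the laminar assumption holds.
Q = V·A = 0.01827·(π/4·0.112²) = 0.0001799 m³/s = 1.80×10^-4 m³/s.

Q ≈ 1.80×10^-4 m³/s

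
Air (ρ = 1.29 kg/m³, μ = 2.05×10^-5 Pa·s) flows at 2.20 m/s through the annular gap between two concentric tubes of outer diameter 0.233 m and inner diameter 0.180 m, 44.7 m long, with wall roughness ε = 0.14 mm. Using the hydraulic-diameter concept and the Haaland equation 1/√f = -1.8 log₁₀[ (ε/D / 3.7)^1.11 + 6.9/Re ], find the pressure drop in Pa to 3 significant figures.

ΔP ≈ 96.7 Pa

Hydraulic diameter D_h = 4A/P = D_o - D_i = 0.233 - 0.18 = 0.053 m.
Re = ρVD_h/μ = 1.29·2.2·0.053/2.05e-05 = 7337.
ε/D_h = 0.00014/0.053 = 0.00264; Haaland gives 1/√f = -1.8 log₁₀[0.000322+0.00094] = 5.218, so f = 0.03673.
ΔP = f(L/D_h)(ρV²/2) = 0.03673·44.7/0.053·3.122 = 96.7 Pa.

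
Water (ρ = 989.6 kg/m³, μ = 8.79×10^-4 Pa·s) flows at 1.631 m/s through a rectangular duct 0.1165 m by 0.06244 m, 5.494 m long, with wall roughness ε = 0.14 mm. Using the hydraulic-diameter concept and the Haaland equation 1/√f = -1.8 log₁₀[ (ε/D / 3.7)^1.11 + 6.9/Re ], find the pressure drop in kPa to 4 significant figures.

ΔP ≈ 2.108 kPa

Hydraulic diameter D_h = 4A/P = 4·(0.1165·0.06244)/(2·(0.1165+0.06244)) = 0.0291/0.3579 = 0.0813 m.
Re = ρVD_h/μ = 989.6·1.631·0.0813/0.000879 = 1.493e+05.
ε/D_h = 0.00014/0.0813 = 0.00172; Haaland gives 1/√f = -1.8 log₁₀[0.0002+4.62e-05] = 6.495, so f = 0.0237.
ΔP = f(L/D_h)(ρV²/2) = 0.0237·5.494/0.0813·1316 = 2108 Pa.
ΔP = 2.108 kPa.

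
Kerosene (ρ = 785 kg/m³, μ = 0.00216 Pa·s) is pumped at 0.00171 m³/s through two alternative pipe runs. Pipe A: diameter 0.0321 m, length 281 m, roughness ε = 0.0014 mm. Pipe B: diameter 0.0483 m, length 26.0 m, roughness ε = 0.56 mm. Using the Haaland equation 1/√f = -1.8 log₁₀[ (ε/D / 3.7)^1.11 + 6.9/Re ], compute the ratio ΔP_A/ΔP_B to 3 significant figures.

Pipe A: V = Q/A = 0.00171/0.0008093 = 2.113 m/s; Re = 2.465e+04; ε/D = 4.36e-05; Haaland → f = 0.02452; ΔP_A = f(L/D)(ρV²/2) = 3.762e+05 Pa.
Pipe B: V = Q/A = 0.00171/0.001832 = 0.9333 m/s; Re = 1.638e+04; ε/D = 0.0116; Haaland → f = 0.04293; ΔP_B = f(L/D)(ρV²/2) = 7901 Pa.
ΔP_A/ΔP_B = 3.762e+05/7901 = 47.6.

ΔP_A/ΔP_B ≈ 47.6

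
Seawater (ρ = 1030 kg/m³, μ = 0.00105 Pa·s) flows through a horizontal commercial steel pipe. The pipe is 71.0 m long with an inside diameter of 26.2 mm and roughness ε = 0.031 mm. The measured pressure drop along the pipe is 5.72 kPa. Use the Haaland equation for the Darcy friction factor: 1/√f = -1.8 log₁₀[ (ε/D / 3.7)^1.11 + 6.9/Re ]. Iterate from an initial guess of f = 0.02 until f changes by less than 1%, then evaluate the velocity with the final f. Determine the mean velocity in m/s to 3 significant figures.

V ≈ 0.351 m/s

Rearranging Darcy-Weisbach: V = √(2·ΔP·D/(f·L·ρ)). With ε/D = 3.1e-05/0.0262 = 0.00118, iterate starting from f = 0.02:
  f = 0.02 → V = √(2·5720·0.0262/(0.02·71·1030)) = 0.4527 m/s; Re = ρVD/μ = 1.163e+04; f → 0.03131
  f = 0.03131 → V = 0.3618 m/s; Re = 9299; f → 0.03299
  f = 0.03299 → V = 0.3524 m/s; Re = 9058; f → 0.0332
Converged (Δf/f < 1%). With the final f = 0.0332: V = √(2·5720·0.0262/(0.0332·71·1030)) = 0.3513 m/s.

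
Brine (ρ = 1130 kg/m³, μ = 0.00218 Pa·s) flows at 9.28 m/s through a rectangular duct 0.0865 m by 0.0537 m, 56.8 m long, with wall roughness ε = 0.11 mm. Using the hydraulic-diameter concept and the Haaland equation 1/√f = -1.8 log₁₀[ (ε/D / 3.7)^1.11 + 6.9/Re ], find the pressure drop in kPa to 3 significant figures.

Hydraulic diameter D_h = 4A/P = 4·(0.0865·0.0537)/(2·(0.0865+0.0537)) = 0.01858/0.2804 = 0.06626 m.
Re = ρVD_h/μ = 1130·9.28·0.06626/0.00218 = 3.187e+05.
ε/D_h = 0.00011/0.06626 = 0.00166; Haaland gives 1/√f = -1.8 log₁₀[0.000192+2.16e-05] = 6.606, so f = 0.02292.
ΔP = f(L/D_h)(ρV²/2) = 0.02292·56.8/0.06626·4.866e+04 = 9.557e+05 Pa.
ΔP = 956 kPa.

ΔP ≈ 956 kPa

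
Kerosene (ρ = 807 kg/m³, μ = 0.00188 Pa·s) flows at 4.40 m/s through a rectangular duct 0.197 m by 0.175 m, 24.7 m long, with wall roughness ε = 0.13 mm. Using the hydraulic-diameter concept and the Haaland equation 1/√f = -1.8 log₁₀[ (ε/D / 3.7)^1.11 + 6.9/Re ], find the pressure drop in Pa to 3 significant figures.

ΔP ≈ 19800 Pa

Hydraulic diameter D_h = 4A/P = 4·(0.197·0.175)/(2·(0.197+0.175)) = 0.1379/0.744 = 0.1853 m.
Re = ρVD_h/μ = 807·4.4·0.1853/0.00188 = 3.501e+05.
ε/D_h = 0.00013/0.1853 = 0.000701; Haaland gives 1/√f = -1.8 log₁₀[7.38e-05+1.97e-05] = 7.252, so f = 0.01901.
ΔP = f(L/D_h)(ρV²/2) = 0.01901·24.7/0.1853·7812 = 1.979e+04 Pa.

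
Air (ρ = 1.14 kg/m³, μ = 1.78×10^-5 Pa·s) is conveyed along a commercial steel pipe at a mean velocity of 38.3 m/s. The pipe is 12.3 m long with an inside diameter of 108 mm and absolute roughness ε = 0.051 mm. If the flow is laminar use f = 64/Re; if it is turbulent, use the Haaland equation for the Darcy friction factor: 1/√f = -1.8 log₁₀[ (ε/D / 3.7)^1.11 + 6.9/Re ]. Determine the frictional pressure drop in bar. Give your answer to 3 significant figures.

ΔP ≈ 0.0172 bar

Reynolds number Re = ρVD/μ = 1.14 · 38.3 · 0.108 / 1.78e-05 = 2.649e+05.
Re > 4000 → turbulent. Relative roughness ε/D = 5.1e-05/0.108 = 0.000472. Haaland: 1/√f = -1.8 log₁₀[(0.000472/3.7)^1.11 + 6.9/2.649e+05] = -1.8 log₁₀[4.76e-05 + 2.6e-05] = 7.439, so f = 0.01807.
Darcy-Weisbach: ΔP = f(L/D)(ρV²/2) = 0.01807·(12.3/0.108)·(1.14·38.3²/2) = 0.01807·113.9·836.1 = 1721 Pa.
ΔP = 1721 Pa = 0.0172 bar.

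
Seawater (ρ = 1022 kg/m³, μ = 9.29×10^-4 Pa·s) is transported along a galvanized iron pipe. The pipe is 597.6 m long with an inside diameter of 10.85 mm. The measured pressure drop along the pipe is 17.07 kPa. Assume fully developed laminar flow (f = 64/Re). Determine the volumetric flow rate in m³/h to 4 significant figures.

For laminar flow, f = 64/Re with Re = ρVD/μ, so Darcy-Weisbach reduces to ΔP = 32μLV/D². Solving for V: V = ΔP·D²/(32μL) = 1.707e+04·(0.01085)²/(32·0.000929·597.6) = 0.1131 m/s.
Check: Re = ρVD/μ = 1022·0.1131·0.01085/0.000929 = 1350 < 2300, so the laminar assumption holds.
Q = V·A = 0.1131·(π/4·0.01085²) = 1.046e-05 m³/s = 0.03765 m³/h.

Q ≈ 0.03765 m³/h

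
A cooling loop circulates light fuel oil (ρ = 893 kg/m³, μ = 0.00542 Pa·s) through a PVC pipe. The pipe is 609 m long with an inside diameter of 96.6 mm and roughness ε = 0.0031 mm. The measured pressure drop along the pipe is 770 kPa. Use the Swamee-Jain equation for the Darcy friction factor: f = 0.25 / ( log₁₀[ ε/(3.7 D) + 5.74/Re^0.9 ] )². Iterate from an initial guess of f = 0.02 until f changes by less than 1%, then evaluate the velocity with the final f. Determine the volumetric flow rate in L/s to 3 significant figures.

Rearranging Darcy-Weisbach: V = √(2·ΔP·D/(f·L·ρ)). With ε/D = 3.1e-06/0.0966 = 3.21e-05, iterate starting from f = 0.02:
  f = 0.02 → V = √(2·7.7e+05·0.0966/(0.02·609·893)) = 3.698 m/s; Re = ρVD/μ = 5.886e+04; f → 0.02016
Converged (Δf/f < 1%). With the final f = 0.02016: V = √(2·7.7e+05·0.0966/(0.02016·609·893)) = 3.683 m/s.
Q = V·A = 3.683·(π/4·0.0966²) = 0.027 m³/s = 27.0 L/s.

Q ≈ 27.0 L/s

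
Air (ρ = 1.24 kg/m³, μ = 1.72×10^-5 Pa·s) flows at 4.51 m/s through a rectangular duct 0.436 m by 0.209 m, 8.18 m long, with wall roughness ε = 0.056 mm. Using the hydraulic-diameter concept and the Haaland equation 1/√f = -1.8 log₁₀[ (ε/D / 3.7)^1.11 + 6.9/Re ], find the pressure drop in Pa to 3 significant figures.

Hydraulic diameter D_h = 4A/P = 4·(0.436·0.209)/(2·(0.436+0.209)) = 0.3645/1.29 = 0.2826 m.
Re = ρVD_h/μ = 1.24·4.51·0.2826/1.72e-05 = 9.187e+04.
ε/D_h = 5.6e-05/0.2826 = 0.000198; Haaland gives 1/√f = -1.8 log₁₀[1.82e-05+7.51e-05] = 7.255, so f = 0.019.
ΔP = f(L/D_h)(ρV²/2) = 0.019·8.18/0.2826·12.61 = 6.937 Pa.

ΔP ≈ 6.94 Pa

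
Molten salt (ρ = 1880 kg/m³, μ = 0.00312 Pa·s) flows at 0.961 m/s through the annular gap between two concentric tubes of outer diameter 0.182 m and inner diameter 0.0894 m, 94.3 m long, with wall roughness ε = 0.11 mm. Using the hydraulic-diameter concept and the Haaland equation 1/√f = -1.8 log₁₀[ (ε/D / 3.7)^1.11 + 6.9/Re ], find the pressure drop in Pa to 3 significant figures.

ΔP ≈ 21300 Pa

Hydraulic diameter D_h = 4A/P = D_o - D_i = 0.182 - 0.0894 = 0.0926 m.
Re = ρVD_h/μ = 1880·0.961·0.0926/0.00312 = 5.362e+04.
ε/D_h = 0.00011/0.0926 = 0.00119; Haaland gives 1/√f = -1.8 log₁₀[0.000133+0.000129] = 6.449, so f = 0.02404.
ΔP = f(L/D_h)(ρV²/2) = 0.02404·94.3/0.0926·868.1 = 2.125e+04 Pa.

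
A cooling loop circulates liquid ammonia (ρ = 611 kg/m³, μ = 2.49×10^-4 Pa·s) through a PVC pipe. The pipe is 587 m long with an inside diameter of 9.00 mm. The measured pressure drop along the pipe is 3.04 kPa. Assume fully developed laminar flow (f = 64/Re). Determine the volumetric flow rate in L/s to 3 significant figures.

Q ≈ 0.00335 L/s

For laminar flow, f = 64/Re with Re = ρVD/μ, so Darcy-Weisbach reduces to ΔP = 32μLV/D². Solving for V: V = ΔP·D²/(32μL) = 3040·(0.009)²/(32·0.000249·587) = 0.05265 m/s.
Check: Re = ρVD/μ = 611·0.05265·0.009/0.000249 = 1163 < 2300, so the laminar assumption holds.
Q = V·A = 0.05265·(π/4·0.009²) = 3.349e-06 m³/s = 0.00335 L/s.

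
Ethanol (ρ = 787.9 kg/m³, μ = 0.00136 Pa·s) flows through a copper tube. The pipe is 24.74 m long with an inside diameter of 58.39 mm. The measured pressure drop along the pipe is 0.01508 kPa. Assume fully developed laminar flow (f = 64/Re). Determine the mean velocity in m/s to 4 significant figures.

V ≈ 0.04775 m/s

For laminar flow, f = 64/Re with Re = ρVD/μ, so Darcy-Weisbach reduces to ΔP = 32μLV/D². Solving for V: V = ΔP·D²/(32μL) = 15.08·(0.05839)²/(32·0.00136·24.74) = 0.04775 m/s.
Check: Re = ρVD/μ = 787.9·0.04775·0.05839/0.00136 = 1615 < 2300, so the laminar assumption holds.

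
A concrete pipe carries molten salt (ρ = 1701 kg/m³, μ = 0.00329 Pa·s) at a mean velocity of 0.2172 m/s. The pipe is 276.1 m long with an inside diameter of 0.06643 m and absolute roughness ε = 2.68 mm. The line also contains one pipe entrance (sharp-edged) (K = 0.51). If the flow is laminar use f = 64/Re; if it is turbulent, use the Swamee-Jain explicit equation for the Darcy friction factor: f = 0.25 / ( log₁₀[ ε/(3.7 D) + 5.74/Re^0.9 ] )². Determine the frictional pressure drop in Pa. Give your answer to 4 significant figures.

Reynolds number Re = ρVD/μ = 1701 · 0.2172 · 0.06643 / 0.00329 = 7460.
Re > 4000 → turbulent. Relative roughness ε/D = 0.00268/0.06643 = 0.0403. Swamee-Jain: f = 0.25/(log₁₀[0.0403/3.7 + 5.74/7460^0.9])² = 0.25/(log₁₀[0.0109 + 0.00188])² = 0.25/(-1.893)² = 0.06973.
Total minor-loss coefficient ΣK = 1·0.51 = 0.51.
ΔP = [f·L/D + ΣK]·(ρV²/2) = [0.06973·276.1/0.06643 + 0.51]·(1701·0.2172²/2) = [289.8 + 0.51]·40.12 = 1.165e+04 Pa.

ΔP ≈ 11650 Pa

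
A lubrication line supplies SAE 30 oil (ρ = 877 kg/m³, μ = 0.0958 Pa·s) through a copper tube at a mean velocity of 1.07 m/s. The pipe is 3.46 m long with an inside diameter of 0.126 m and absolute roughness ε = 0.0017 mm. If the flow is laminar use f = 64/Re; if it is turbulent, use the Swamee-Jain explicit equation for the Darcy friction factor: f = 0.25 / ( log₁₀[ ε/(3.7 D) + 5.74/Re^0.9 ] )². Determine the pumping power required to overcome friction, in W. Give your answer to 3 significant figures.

Reynolds number Re = ρVD/μ = 877 · 1.07 · 0.126 / 0.0958 = 1234.
Re < 2300 → laminar flow, so f = 64/Re = 64/1234 = 0.05186 (the turbulent correlation is not needed).
Darcy-Weisbach: ΔP = f(L/D)(ρV²/2) = 0.05186·(3.46/0.126)·(877·1.07²/2) = 0.05186·27.46·502 = 714.9 Pa.
Q = V·A = 1.07·0.01247 = 0.01334 m³/s.
Pumping power P = QΔP = 0.01334·714.9 = 9.538 W = 9.54 W.

P ≈ 9.54 W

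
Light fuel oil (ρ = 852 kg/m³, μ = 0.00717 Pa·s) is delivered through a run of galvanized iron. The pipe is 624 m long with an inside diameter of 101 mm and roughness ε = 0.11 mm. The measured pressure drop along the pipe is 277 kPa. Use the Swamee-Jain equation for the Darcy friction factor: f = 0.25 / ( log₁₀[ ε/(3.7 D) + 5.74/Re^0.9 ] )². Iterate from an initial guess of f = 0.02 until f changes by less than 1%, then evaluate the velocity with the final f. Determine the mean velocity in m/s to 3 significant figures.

V ≈ 1.96 m/s

Rearranging Darcy-Weisbach: V = √(2·ΔP·D/(f·L·ρ)). With ε/D = 0.00011/0.101 = 0.00109, iterate starting from f = 0.02:
  f = 0.02 → V = √(2·2.77e+05·0.101/(0.02·624·852)) = 2.294 m/s; Re = ρVD/μ = 2.753e+04; f → 0.02672
  f = 0.02672 → V = 1.984 m/s; Re = 2.382e+04; f → 0.02741
  f = 0.02741 → V = 1.96 m/s; Re = 2.352e+04; f → 0.02747
Converged (Δf/f < 1%). With the final f = 0.02747: V = √(2·2.77e+05·0.101/(0.02747·624·852)) = 1.957 m/s.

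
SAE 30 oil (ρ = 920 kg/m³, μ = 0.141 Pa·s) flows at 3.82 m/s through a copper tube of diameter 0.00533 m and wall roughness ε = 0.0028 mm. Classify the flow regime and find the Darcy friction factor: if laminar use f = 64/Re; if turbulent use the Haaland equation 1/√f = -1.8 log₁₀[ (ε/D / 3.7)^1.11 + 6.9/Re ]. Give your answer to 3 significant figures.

f ≈ 0.482

Re = ρVD/μ = 920·3.82·0.00533/0.141 = 132.8.
Re < 2300 → laminar, so f = 64/Re = 0.4817 (roughness is irrelevant in laminar flow).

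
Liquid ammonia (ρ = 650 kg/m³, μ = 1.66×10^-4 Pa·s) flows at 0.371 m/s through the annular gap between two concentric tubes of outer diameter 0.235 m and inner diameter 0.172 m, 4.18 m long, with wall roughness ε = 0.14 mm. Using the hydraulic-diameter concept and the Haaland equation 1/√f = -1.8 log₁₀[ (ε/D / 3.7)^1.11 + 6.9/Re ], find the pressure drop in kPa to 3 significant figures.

ΔP ≈ 0.0762 kPa

Hydraulic diameter D_h = 4A/P = D_o - D_i = 0.235 - 0.172 = 0.063 m.
Re = ρVD_h/μ = 650·0.371·0.063/0.000166 = 9.152e+04.
ε/D_h = 0.00014/0.063 = 0.00222; Haaland gives 1/√f = -1.8 log₁₀[0.000266+7.54e-05] = 6.241, so f = 0.02567.
ΔP = f(L/D_h)(ρV²/2) = 0.02567·4.18/0.063·44.73 = 76.2 Pa.
ΔP = 0.0762 kPa.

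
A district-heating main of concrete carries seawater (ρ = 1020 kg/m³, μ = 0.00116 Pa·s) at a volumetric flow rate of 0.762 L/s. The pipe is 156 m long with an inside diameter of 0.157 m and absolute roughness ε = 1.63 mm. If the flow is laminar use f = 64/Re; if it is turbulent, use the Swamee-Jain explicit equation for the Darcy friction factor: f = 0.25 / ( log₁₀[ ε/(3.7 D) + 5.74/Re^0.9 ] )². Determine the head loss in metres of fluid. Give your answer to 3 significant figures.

Q = 0.762 L/s = 0.762/1000 = 0.000762 m³/s.
Cross-sectional area A = πD²/4 = π(0.157)²/4 = 0.01936 m²; mean velocity V = Q/A = 0.000762/0.01936 = 0.03936 m/s.
Reynolds number Re = ρVD/μ = 1020 · 0.03936 · 0.157 / 0.00116 = 5434.
Re > 4000 → turbulent. Relative roughness ε/D = 0.00163/0.157 = 0.0104. Swamee-Jain: f = 0.25/(log₁₀[0.0104/3.7 + 5.74/5434^0.9])² = 0.25/(log₁₀[0.00281 + 0.0025])² = 0.25/(-2.276)² = 0.04828.
Darcy-Weisbach: ΔP = f(L/D)(ρV²/2) = 0.04828·(156/0.157)·(1020·0.03936²/2) = 0.04828·993.6·0.7901 = 37.91 Pa.
Head loss h_f = ΔP/(ρg) = 37.91/(1020·9.81) = 0.00379 m.

h_f ≈ 0.00379 m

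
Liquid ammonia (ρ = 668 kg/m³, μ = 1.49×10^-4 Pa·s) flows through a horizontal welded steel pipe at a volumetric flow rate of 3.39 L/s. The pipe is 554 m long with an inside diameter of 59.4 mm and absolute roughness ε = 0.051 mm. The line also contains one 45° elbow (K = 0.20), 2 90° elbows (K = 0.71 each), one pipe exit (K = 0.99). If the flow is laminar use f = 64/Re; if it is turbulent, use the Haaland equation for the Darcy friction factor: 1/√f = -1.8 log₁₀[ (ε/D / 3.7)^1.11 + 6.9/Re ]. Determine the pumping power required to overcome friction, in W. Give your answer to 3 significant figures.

Q = 3.39 L/s = 3.39/1000 = 0.00339 m³/s.
Cross-sectional area A = πD²/4 = π(0.0594)²/4 = 0.002771 m²; mean velocity V = Q/A = 0.00339/0.002771 = 1.223 m/s.
Reynolds number Re = ρVD/μ = 668 · 1.223 · 0.0594 / 0.000149 = 3.258e+05.
Re > 4000 → turbulent. Relative roughness ε/D = 5.1e-05/0.0594 = 0.000859. Haaland: 1/√f = -1.8 log₁₀[(0.000859/3.7)^1.11 + 6.9/3.258e+05] = -1.8 log₁₀[9.24e-05 + 2.12e-05] = 7.1, so f = 0.01984.
Total minor-loss coefficient ΣK = 1·0.2 + 2·0.71 + 1·0.99 = 2.61.
ΔP = [f·L/D + ΣK]·(ρV²/2) = [0.01984·554/0.0594 + 2.61]·(668·1.223²/2) = [185 + 2.61]·499.8 = 9.377e+04 Pa.
Pumping power P = QΔP = 0.00339·9.377e+04 = 317.9 W = 318 W.

P ≈ 318 W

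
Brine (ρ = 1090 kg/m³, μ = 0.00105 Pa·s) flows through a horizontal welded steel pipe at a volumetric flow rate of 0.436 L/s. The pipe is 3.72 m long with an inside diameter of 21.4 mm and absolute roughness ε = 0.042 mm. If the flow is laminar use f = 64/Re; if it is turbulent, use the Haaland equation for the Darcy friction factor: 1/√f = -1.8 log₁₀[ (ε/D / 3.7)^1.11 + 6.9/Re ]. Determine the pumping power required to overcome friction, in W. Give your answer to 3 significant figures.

P ≈ 1.71 W

Q = 0.436 L/s = 0.436/1000 = 0.000436 m³/s.
Cross-sectional area A = πD²/4 = π(0.0214)²/4 = 0.0003597 m²; mean velocity V = Q/A = 0.000436/0.0003597 = 1.212 m/s.
Reynolds number Re = ρVD/μ = 1090 · 1.212 · 0.0214 / 0.00105 = 2.693e+04.
Re > 4000 → turbulent. Relative roughness ε/D = 4.2e-05/0.0214 = 0.00196. Haaland: 1/√f = -1.8 log₁₀[(0.00196/3.7)^1.11 + 6.9/2.693e+04] = -1.8 log₁₀[0.000231 + 0.000256] = 5.961, so f = 0.02814.
Darcy-Weisbach: ΔP = f(L/D)(ρV²/2) = 0.02814·(3.72/0.0214)·(1090·1.212²/2) = 0.02814·173.8·800.8 = 3917 Pa.
Pumping power P = QΔP = 0.000436·3917 = 1.708 W = 1.71 W.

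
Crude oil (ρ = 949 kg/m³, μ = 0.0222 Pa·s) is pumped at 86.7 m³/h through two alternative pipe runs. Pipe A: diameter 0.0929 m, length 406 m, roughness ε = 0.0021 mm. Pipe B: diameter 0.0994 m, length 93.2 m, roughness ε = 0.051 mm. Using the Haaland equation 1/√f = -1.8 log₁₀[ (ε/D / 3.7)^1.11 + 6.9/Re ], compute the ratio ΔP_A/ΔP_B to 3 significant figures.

ΔP_A/ΔP_B ≈ 5.86

Pipe A: V = Q/A = 0.02408/0.006778 = 3.553 m/s; Re = 1.411e+04; ε/D = 2.26e-05; Haaland → f = 0.02818; ΔP_A = f(L/D)(ρV²/2) = 7.378e+05 Pa.
Pipe B: V = Q/A = 0.02408/0.00776 = 3.104 m/s; Re = 1.319e+04; ε/D = 0.000513; Haaland → f = 0.0294; ΔP_B = f(L/D)(ρV²/2) = 1.26e+05 Pa.
ΔP_A/ΔP_B = 7.378e+05/1.26e+05 = 5.86.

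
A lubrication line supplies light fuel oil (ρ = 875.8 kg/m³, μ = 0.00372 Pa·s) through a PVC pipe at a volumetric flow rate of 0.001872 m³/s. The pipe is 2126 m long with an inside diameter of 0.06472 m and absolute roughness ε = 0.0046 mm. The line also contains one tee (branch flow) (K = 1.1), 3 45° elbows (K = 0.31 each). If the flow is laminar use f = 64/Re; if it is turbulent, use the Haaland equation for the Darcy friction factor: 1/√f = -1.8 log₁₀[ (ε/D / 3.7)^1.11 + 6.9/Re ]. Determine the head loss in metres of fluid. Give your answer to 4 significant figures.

Cross-sectional area A = πD²/4 = π(0.06472)²/4 = 0.00329 m²; mean velocity V = Q/A = 0.001872/0.00329 = 0.569 m/s.
Reynolds number Re = ρVD/μ = 875.8 · 0.569 · 0.06472 / 0.00372 = 8670.
Re > 4000 → turbulent. Relative roughness ε/D = 4.6e-06/0.06472 = 7.11e-05. Haaland: 1/√f = -1.8 log₁₀[(7.11e-05/3.7)^1.11 + 6.9/8670] = -1.8 log₁₀[5.82e-06 + 0.000796] = 5.573, so f = 0.0322.
Total minor-loss coefficient ΣK = 1·1.1 + 3·0.31 = 2.03.
ΔP = [f·L/D + ΣK]·(ρV²/2) = [0.0322·2126/0.06472 + 2.03]·(875.8·0.569²/2) = [1058 + 2.03]·141.8 = 1.503e+05 Pa.
Head loss h_f = ΔP/(ρg) = 1.503e+05/(875.8·9.81) = 17.49 m.

h_f ≈ 17.49 m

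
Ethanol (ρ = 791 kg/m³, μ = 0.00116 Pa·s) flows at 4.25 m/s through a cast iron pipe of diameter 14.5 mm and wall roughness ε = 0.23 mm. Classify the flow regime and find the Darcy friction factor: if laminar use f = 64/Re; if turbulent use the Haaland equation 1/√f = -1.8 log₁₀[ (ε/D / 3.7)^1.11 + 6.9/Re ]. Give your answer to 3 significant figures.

f ≈ 0.0457

Re = ρVD/μ = 791·4.25·0.0145/0.00116 = 4.202e+04.
Re > 4000 → turbulent. ε/D = 0.00023/0.0145 = 0.0159; Haaland: 1/√f = -1.8 log₁₀[0.00235 + 0.000164] = 4.678, so f = 0.04569.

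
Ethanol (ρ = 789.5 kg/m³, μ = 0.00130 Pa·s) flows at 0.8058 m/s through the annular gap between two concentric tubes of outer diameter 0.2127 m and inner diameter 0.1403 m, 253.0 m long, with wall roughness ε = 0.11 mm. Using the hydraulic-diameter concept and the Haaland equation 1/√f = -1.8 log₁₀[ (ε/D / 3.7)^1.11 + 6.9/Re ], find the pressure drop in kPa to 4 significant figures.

Hydraulic diameter D_h = 4A/P = D_o - D_i = 0.2127 - 0.1403 = 0.0724 m.
Re = ρVD_h/μ = 789.5·0.8058·0.0724/0.0013 = 3.543e+04.
ε/D_h = 0.00011/0.0724 = 0.00152; Haaland gives 1/√f = -1.8 log₁₀[0.000174+0.000195] = 6.18, so f = 0.02619.
ΔP = f(L/D_h)(ρV²/2) = 0.02619·253/0.0724·256.3 = 2.346e+04 Pa.
ΔP = 23.46 kPa.

ΔP ≈ 23.46 kPa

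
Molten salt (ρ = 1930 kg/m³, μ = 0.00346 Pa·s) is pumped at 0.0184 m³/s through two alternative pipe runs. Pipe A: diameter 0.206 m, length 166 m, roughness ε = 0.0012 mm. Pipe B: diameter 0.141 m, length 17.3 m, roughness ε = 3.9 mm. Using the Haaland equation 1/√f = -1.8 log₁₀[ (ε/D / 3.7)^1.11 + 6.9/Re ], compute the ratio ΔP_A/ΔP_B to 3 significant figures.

ΔP_A/ΔP_B ≈ 0.508

Pipe A: V = Q/A = 0.0184/0.03333 = 0.5521 m/s; Re = 6.344e+04; ε/D = 5.83e-06; Haaland → f = 0.01966; ΔP_A = f(L/D)(ρV²/2) = 4660 Pa.
Pipe B: V = Q/A = 0.0184/0.01561 = 1.178 m/s; Re = 9.268e+04; ε/D = 0.0277; Haaland → f = 0.05575; ΔP_B = f(L/D)(ρV²/2) = 9166 Pa.
ΔP_A/ΔP_B = 4660/9166 = 0.508.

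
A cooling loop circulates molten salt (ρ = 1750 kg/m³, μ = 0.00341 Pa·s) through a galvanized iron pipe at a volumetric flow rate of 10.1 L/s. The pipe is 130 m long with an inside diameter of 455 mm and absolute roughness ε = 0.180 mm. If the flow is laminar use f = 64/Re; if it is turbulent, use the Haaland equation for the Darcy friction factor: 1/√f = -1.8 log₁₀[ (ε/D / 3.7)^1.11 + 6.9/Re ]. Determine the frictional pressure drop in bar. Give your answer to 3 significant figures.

Q = 10.1 L/s = 10.1/1000 = 0.0101 m³/s.
Cross-sectional area A = πD²/4 = π(0.455)²/4 = 0.1626 m²; mean velocity V = Q/A = 0.0101/0.1626 = 0.06212 m/s.
Reynolds number Re = ρVD/μ = 1750 · 0.06212 · 0.455 / 0.00341 = 1.45e+04.
Re > 4000 → turbulent. Relative roughness ε/D = 0.00018/0.455 = 0.000396. Haaland: 1/√f = -1.8 log₁₀[(0.000396/3.7)^1.11 + 6.9/1.45e+04] = -1.8 log₁₀[3.91e-05 + 0.000476] = 5.919, so f = 0.02854.
Darcy-Weisbach: ΔP = f(L/D)(ρV²/2) = 0.02854·(130/0.455)·(1750·0.06212²/2) = 0.02854·285.7·3.376 = 27.53 Pa.
ΔP = 27.53 Pa = 2.75×10^-4 bar.

ΔP ≈ 2.75×10^-4 bar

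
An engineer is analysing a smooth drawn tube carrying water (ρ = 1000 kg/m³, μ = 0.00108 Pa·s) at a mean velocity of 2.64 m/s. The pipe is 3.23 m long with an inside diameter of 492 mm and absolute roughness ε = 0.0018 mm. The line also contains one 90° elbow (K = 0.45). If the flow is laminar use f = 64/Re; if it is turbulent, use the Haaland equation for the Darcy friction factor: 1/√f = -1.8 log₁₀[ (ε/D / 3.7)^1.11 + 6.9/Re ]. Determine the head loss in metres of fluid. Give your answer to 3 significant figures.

h_f ≈ 0.186 m

Reynolds number Re = ρVD/μ = 1000 · 2.64 · 0.492 / 0.00108 = 1.203e+06.
Re > 4000 → turbulent. Relative roughness ε/D = 1.8e-06/0.492 = 3.66e-06. Haaland: 1/√f = -1.8 log₁₀[(3.66e-06/3.7)^1.11 + 6.9/1.203e+06] = -1.8 log₁₀[2.16e-07 + 5.74e-06] = 9.405, so f = 0.0113.
Total minor-loss coefficient ΣK = 1·0.45 = 0.45.
ΔP = [f·L/D + ΣK]·(ρV²/2) = [0.0113·3.23/0.492 + 0.45]·(1000·2.64²/2) = [0.07421 + 0.45]·3485 = 1827 Pa.
Head loss h_f = ΔP/(ρg) = 1827/(1000·9.81) = 0.186 m.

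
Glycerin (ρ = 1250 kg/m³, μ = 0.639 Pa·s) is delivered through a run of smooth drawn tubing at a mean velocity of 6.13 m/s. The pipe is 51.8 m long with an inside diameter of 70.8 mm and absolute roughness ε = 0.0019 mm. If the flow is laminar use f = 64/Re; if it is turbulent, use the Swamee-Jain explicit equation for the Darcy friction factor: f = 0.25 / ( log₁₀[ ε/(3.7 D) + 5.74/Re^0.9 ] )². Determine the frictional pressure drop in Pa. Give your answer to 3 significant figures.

ΔP ≈ 1.30×10^6 Pa

Reynolds number Re = ρVD/μ = 1250 · 6.13 · 0.0708 / 0.639 = 849.
Re < 2300 → laminar flow, so f = 64/Re = 64/849 = 0.07538 (the turbulent correlation is not needed).
Darcy-Weisbach: ΔP = f(L/D)(ρV²/2) = 0.07538·(51.8/0.0708)·(1250·6.13²/2) = 0.07538·731.6·2.349e+04 = 1.295e+06 Pa.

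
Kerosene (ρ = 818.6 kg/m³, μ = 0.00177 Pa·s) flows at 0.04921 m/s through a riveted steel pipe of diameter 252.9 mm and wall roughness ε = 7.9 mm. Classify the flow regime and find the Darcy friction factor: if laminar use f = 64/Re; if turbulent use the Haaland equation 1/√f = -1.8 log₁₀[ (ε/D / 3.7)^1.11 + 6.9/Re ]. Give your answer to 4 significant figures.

f ≈ 0.06330

Re = ρVD/μ = 818.6·0.04921·0.2529/0.00177 = 5756.
Re > 4000 → turbulent. ε/D = 0.0079/0.2529 = 0.0312; Haaland: 1/√f = -1.8 log₁₀[0.00499 + 0.0012] = 3.975, so f = 0.0633.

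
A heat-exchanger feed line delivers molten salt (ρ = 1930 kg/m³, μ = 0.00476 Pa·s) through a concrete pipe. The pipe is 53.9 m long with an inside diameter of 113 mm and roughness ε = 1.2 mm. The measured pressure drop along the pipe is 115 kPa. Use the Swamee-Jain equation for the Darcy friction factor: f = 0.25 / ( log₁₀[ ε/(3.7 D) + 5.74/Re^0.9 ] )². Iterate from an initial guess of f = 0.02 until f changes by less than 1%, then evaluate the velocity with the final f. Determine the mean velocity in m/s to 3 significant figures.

V ≈ 2.52 m/s

Rearranging Darcy-Weisbach: V = √(2·ΔP·D/(f·L·ρ)). With ε/D = 0.0012/0.113 = 0.0106, iterate starting from f = 0.02:
  f = 0.02 → V = √(2·1.15e+05·0.113/(0.02·53.9·1930)) = 3.534 m/s; Re = ρVD/μ = 1.619e+05; f → 0.03922
  f = 0.03922 → V = 2.524 m/s; Re = 1.156e+05; f → 0.03941
Converged (Δf/f < 1%). With the final f = 0.03941: V = √(2·1.15e+05·0.113/(0.03941·53.9·1930)) = 2.518 m/s.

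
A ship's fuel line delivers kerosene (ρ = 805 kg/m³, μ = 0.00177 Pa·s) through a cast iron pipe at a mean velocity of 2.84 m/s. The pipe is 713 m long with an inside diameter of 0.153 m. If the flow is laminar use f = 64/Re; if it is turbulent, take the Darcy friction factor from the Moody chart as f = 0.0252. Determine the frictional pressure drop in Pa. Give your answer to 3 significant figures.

Reynolds number Re = ρVD/μ = 805 · 2.84 · 0.153 / 0.00177 = 1.976e+05.
Re > 4000 → turbulent; use the Moody-chart value f = 0.0252.
Darcy-Weisbach: ΔP = f(L/D)(ρV²/2) = 0.0252·(713/0.153)·(805·2.84²/2) = 0.0252·4660·3246 = 3.812e+05 Pa.

ΔP ≈ 381000 Pa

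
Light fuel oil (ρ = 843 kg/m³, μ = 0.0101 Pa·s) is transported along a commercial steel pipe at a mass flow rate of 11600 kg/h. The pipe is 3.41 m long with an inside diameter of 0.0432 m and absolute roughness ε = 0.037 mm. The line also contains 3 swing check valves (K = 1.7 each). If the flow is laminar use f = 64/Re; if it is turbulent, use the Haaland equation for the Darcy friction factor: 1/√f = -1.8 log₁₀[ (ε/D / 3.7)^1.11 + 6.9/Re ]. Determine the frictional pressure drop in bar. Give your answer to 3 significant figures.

ΔP ≈ 0.220 bar

ṁ = 11600 kg/h = 11600/3600 = 3.222 kg/s.
A = πD²/4 = π(0.0432)²/4 = 0.001466 m²; mean velocity V = ṁ/(ρA) = 3.222/(843 · 0.001466) = 2.608 m/s.
Reynolds number Re = ρVD/μ = 843 · 2.608 · 0.0432 / 0.0101 = 9403.
Re > 4000 → turbulent. Relative roughness ε/D = 3.7e-05/0.0432 = 0.000856. Haaland: 1/√f = -1.8 log₁₀[(0.000856/3.7)^1.11 + 6.9/9403] = -1.8 log₁₀[9.22e-05 + 0.000734] = 5.549, so f = 0.03247.
Total minor-loss coefficient ΣK = 3·1.7 = 5.1.
ΔP = [f·L/D + ΣK]·(ρV²/2) = [0.03247·3.41/0.0432 + 5.1]·(843·2.608²/2) = [2.563 + 5.1]·2866 = 2.197e+04 Pa.
ΔP = 2.197e+04 Pa = 0.220 bar.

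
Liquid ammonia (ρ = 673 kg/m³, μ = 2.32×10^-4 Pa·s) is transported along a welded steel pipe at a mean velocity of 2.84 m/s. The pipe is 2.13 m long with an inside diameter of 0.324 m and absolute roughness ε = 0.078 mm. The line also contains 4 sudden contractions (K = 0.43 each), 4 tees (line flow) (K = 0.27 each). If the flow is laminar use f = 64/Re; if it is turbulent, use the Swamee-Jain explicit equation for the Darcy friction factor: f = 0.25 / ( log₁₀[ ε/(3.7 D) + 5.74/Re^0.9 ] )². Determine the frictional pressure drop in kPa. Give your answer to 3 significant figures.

ΔP ≈ 7.86 kPa

Reynolds number Re = ρVD/μ = 673 · 2.84 · 0.324 / 0.000232 = 2.669e+06.
Re > 4000 → turbulent. Relative roughness ε/D = 7.8e-05/0.324 = 0.000241. Swamee-Jain: f = 0.25/(log₁₀[0.000241/3.7 + 5.74/2.669e+06^0.9])² = 0.25/(log₁₀[6.51e-05 + 9.44e-06])² = 0.25/(-4.128)² = 0.01467.
Total minor-loss coefficient ΣK = 4·0.43 + 4·0.27 = 2.8.
ΔP = [f·L/D + ΣK]·(ρV²/2) = [0.01467·2.13/0.324 + 2.8]·(673·2.84²/2) = [0.09646 + 2.8]·2714 = 7861 Pa.
ΔP = 7861 Pa = 7.86 kPa.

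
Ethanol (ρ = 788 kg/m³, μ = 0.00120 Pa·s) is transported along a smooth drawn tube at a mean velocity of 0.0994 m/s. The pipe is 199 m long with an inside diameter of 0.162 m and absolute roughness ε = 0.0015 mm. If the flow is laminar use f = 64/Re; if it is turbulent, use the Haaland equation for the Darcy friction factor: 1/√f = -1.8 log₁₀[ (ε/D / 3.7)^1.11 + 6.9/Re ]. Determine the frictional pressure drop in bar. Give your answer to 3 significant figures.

ΔP ≈ 0.00145 bar

Reynolds number Re = ρVD/μ = 788 · 0.0994 · 0.162 / 0.0012 = 1.057e+04.
Re > 4000 → turbulent. Relative roughness ε/D = 1.5e-06/0.162 = 9.26e-06. Haaland: 1/√f = -1.8 log₁₀[(9.26e-06/3.7)^1.11 + 6.9/1.057e+04] = -1.8 log₁₀[6.06e-07 + 0.000653] = 5.733, so f = 0.03043.
Darcy-Weisbach: ΔP = f(L/D)(ρV²/2) = 0.03043·(199/0.162)·(788·0.0994²/2) = 0.03043·1228·3.893 = 145.5 Pa.
ΔP = 145.5 Pa = 0.00145 bar.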